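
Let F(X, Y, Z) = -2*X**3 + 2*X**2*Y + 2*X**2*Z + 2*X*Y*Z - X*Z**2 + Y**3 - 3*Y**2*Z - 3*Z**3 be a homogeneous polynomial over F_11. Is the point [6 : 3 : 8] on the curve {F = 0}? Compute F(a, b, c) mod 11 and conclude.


F(6,3,8) ≡ 2 (mod 11); P is NOT on the curve.

Evaluate F(6, 3, 8) term-by-term (mod 11).
  -2*X**3 ↦ -2·216·1·1 = -432
  2*X**2*Y ↦ 2·36·3·1 = 216
  2*X**2*Z ↦ 2·36·1·8 = 576
  2*X*Y*Z ↦ 2·6·3·8 = 288
  -X*Z**2 ↦ -1·6·1·64 = -384
  Y**3 ↦ 1·1·27·1 = 27
  -3*Y**2*Z ↦ -3·1·9·8 = -216
  -3*Z**3 ↦ -3·1·1·512 = -1536
Sum: F(6, 3, 8) = (-432) + (216) + (576) + (288) + (-384) + (27) + (-216) + (-1536) = -1461.
Reducing mod 11: -1461 ≡ 2 (mod 11).
Since F(a, b, c) ≡ 2 ≠ 0 (mod 11), P does NOT lie on the curve.


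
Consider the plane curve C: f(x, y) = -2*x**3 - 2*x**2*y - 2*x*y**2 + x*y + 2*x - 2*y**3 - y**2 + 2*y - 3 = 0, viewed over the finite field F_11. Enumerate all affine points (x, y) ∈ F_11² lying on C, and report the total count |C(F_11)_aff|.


Affine F_11-points: {(2, 9), (3, 2), (5, 10), (7, 1), (8, 2), (9, 2), (9, 6), (9, 10)}; count = 8.

For each of the 121 pairs (x, y) ∈ F_11², evaluate f(x, y) mod 11. Record the zeros.
  x = 0: [0↦8, 1↦7, 2↦3, 3↦6, 4↦4, 5↦7, 6↦3, 7↦2, 8↦3, 9↦5, 10↦7]  zeros at y ∈ ∅
  x = 1: [0↦8, 1↦4, 2↦4, 3↦7, 4↦1, 5↦7, 6↦2, 7↦7, 8↦10, 9↦10, 10↦6]  zeros at y ∈ ∅
  x = 2: [0↦7, 1↦7, 2↦7, 3↦6, 4↦3, 5↦8, 6↦9, 7↦5, 8↦6, 9↦0, 10↦8]  zeros at y ∈ {9}
  x = 3: [0↦4, 1↦4, 2↦0, 3↦2, 4↦9, 5↦9, 6↦1, 7↦6, 8↦1, 9↦7, 10↦1]  zeros at y ∈ {2}
  x = 4: [0↦9, 1↦5, 2↦4, 3↦5, 4↦7, 5↦9, 6↦10, 7↦9, 8↦5, 9↦8, 10↦6]  zeros at y ∈ ∅
  x = 5: [0↦10, 1↦9, 2↦7, 3↦3, 4↦7, 5↦7, 6↦2, 7↦2, 8↦6, 9↦2, 10↦0]  zeros at y ∈ {10}
  x = 6: [0↦6, 1↦4, 2↦8, 3↦6, 4↦8, 5↦2, 6↦9, 7↦6, 8↦3, 9↦10, 10↦4]  zeros at y ∈ ∅
  x = 7: [0↦7, 1↦0, 2↦6, 3↦2, 4↦9, 5↦4, 6↦8, 7↦9, 8↦6, 9↦9, 10↦6]  zeros at y ∈ {1}
  x = 8: [0↦1, 1↦7, 2↦0, 3↦1, 4↦9, 5↦1, 6↦9, 7↦10, 8↦3, 9↦9, 10↦5]  zeros at y ∈ {2}
  x = 9: [0↦9, 1↦2, 2↦0, 3↦2, 4↦7, 5↦3, 6↦0, 7↦8, 8↦4, 9↦9, 10↦0]  zeros at y ∈ {2, 6, 10}
  x = 10: [0↦8, 1↦6, 2↦5, 3↦4, 4↦2, 5↦9, 6↦2, 7↦2, 8↦8, 9↦8, 10↦1]  zeros at y ∈ ∅
Collecting zeros: affine points = {(2, 9), (3, 2), (5, 10), (7, 1), (8, 2), (9, 2), (9, 6), (9, 10)}.
Total count |C(F_11)_aff| = 8.


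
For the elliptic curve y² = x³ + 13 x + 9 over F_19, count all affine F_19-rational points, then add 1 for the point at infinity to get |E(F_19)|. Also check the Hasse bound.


Affine points = {(0, 3), (0, 16), (1, 2), (1, 17), (2, 9), (2, 10), (4, 7), (4, 12), (5, 3), (5, 16), (7, 5), (7, 14), (8, 6), (8, 13), (9, 0), (11, 1), (11, 18), (13, 0), (14, 3), (14, 16), (15, 8), (15, 11), (16, 0)}; affine count = 23; |E(F_19)| = 24.

Discriminant check: Δ ∝ 4a³ + 27b² = 4·13³ + 27·9² = 4·2197 + 27·81 ≡ 12 (mod 19). Nonzero ⇒ E is nonsingular.
For each x ∈ F_19, compute rhs = x³ + 13·x + 9 mod 19, then count y ∈ F_19 with y² ≡ rhs.
  x = 0: rhs = 9, matching y values: 3, 16 (2 points).
  x = 1: rhs = 4, matching y values: 2, 17 (2 points).
  x = 2: rhs = 5, matching y values: 9, 10 (2 points).
  x = 3: rhs = 18, matching y values: none (0 points).
  x = 4: rhs = 11, matching y values: 7, 12 (2 points).
  x = 5: rhs = 9, matching y values: 3, 16 (2 points).
  x = 6: rhs = 18, matching y values: none (0 points).
  x = 7: rhs = 6, matching y values: 5, 14 (2 points).
  x = 8: rhs = 17, matching y values: 6, 13 (2 points).
  x = 9: rhs = 0, matching y values: 0 (1 points).
  x = 10: rhs = 18, matching y values: none (0 points).
  x = 11: rhs = 1, matching y values: 1, 18 (2 points).
  x = 12: rhs = 12, matching y values: none (0 points).
  x = 13: rhs = 0, matching y values: 0 (1 points).
  x = 14: rhs = 9, matching y values: 3, 16 (2 points).
  x = 15: rhs = 7, matching y values: 8, 11 (2 points).
  x = 16: rhs = 0, matching y values: 0 (1 points).
  x = 17: rhs = 13, matching y values: none (0 points).
  x = 18: rhs = 14, matching y values: none (0 points).
Total affine count: 23.
Full point count |E(F_19)| = 23 + 1 = 24.
Hasse bound: |24 − (19+1)| = |4| = 4 ≤ 2√19 ≈ 8.7178 ✓.


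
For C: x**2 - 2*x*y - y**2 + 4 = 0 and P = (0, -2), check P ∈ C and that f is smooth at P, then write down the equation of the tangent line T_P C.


Tangent line at P: 4*x + 4*y + 8 = 0.

Step 1: f(0, -2) = 0, so P lies on C.
Step 2: partial derivatives
  f_x(x, y) = 2*x - 2*y, f_y(x, y) = -2*x - 2*y.
  f_x(P) = 4, f_y(P) = 4 (gradient nonzero, so P is smooth).
Step 3: tangent line at P: 4·(x − 0) + 4·(y − -2) = 0.
Expanding: 4*x + 4*y + 8 = 0.


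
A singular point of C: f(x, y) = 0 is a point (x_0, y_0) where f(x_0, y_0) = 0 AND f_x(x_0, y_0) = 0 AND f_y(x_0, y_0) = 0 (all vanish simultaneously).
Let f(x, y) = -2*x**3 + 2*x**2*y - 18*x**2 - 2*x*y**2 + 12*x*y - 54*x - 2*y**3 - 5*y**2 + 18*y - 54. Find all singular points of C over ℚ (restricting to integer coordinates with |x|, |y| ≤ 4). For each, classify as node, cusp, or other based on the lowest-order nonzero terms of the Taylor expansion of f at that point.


Singular points: {(-3, 0)}; classification: cusp.

Compute partial derivatives:
  f_x = -6*x**2 + 4*x*y - 36*x - 2*y**2 + 12*y - 54.
  f_y = 2*x**2 - 4*x*y + 12*x - 6*y**2 - 10*y + 18.
Scan x_0 ∈ {−4, ..., 4}. For each x_0, f_y(x_0, y) is a polynomial in y; find its integer roots y ∈ {−4, ..., 4}, then test f_x and f at those candidates.
  x = -4: f_y(-4, y) = -6*y**2 + 6*y + 2; no integer root y with |y| ≤ 4.
  x = -3: f_y(-3, y) = -6*y**2 + 2*y; vanishes at y ∈ {0}. (-3, 0): f_x = 0, f = 0 — SINGULAR.
  x = -2: f_y(-2, y) = -6*y**2 - 2*y + 2; no integer root y with |y| ≤ 4.
  x = -1: f_y(-1, y) = -6*y**2 - 6*y + 8; no integer root y with |y| ≤ 4.
  x = 0: f_y(0, y) = -6*y**2 - 10*y + 18; no integer root y with |y| ≤ 4.
  x = 1: f_y(1, y) = -6*y**2 - 14*y + 32; no integer root y with |y| ≤ 4.
  x = 2: f_y(2, y) = -6*y**2 - 18*y + 50; no integer root y with |y| ≤ 4.
  x = 3: f_y(3, y) = -6*y**2 - 22*y + 72; no integer root y with |y| ≤ 4.
  x = 4: f_y(4, y) = -6*y**2 - 26*y + 98; no integer root y with |y| ≤ 4.
Only singular point on the grid: (-3, 0).
Classify: substitute x = -3 + u, y = 0 + v and expand: f = -2*u**3 + 2*u**2*v - 2*u*v**2 - 2*v**3 + v**2.
No constant or linear terms (consistent with a singular point). Quadratic part: v**2. Cubic part: -2*u**3 + 2*u**2*v - 2*u*v**2 - 2*v**3.
The quadratic part v**2 is a perfect square, so there is a single (double) tangent line v = 0, i.e. y = 0. Restricting the cubic part to that line (v = 0) leaves -2*u**3 ≠ 0, so f is not divisible by v and the branch is v² ≈ 2*u**3 to lowest order — this is a cusp.
Classification: cusp.


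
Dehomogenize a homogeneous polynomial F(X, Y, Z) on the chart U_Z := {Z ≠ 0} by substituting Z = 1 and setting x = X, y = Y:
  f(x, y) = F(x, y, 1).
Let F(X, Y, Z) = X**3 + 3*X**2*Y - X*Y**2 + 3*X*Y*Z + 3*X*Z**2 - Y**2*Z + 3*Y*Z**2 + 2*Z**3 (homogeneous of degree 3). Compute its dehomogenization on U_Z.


f(x, y) = x**3 + 3*x**2*y - x*y**2 + 3*x*y + 3*x - y**2 + 3*y + 2

On U_Z we set Z = 1. Each monomial c·X^i·Y^j·Z^k in F becomes c·x^i·y^j·1^k = c·x^i·y^j.
Substituting Z = 1: F(X, Y, 1) = x**3 + 3*x**2*y - x*y**2 + 3*x*y + 3*x - y**2 + 3*y + 2.
Note: deg(f) ≤ deg(F) = 3; strict inequality happens when F is divisible by Z (lost terms).


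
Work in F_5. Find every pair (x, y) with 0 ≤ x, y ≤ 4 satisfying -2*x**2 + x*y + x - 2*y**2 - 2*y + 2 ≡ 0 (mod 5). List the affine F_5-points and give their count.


Affine F_5-points: {(0, 2), (1, 3), (1, 4), (4, 2), (4, 4)}; count = 5.

For each of the 25 pairs (x, y) ∈ F_5², evaluate f(x, y) mod 5. Record the zeros.
  x = 0: [0↦2, 1↦3, 2↦0, 3↦3, 4↦2]  zeros at y ∈ {2}
  x = 1: [0↦1, 1↦3, 2↦1, 3↦0, 4↦0]  zeros at y ∈ {3, 4}
  x = 2: [0↦1, 1↦4, 2↦3, 3↦3, 4↦4]  zeros at y ∈ ∅
  x = 3: [0↦2, 1↦1, 2↦1, 3↦2, 4↦4]  zeros at y ∈ ∅
  x = 4: [0↦4, 1↦4, 2↦0, 3↦2, 4↦0]  zeros at y ∈ {2, 4}
Collecting zeros: affine points = {(0, 2), (1, 3), (1, 4), (4, 2), (4, 4)}.
Total count |C(F_5)_aff| = 5.


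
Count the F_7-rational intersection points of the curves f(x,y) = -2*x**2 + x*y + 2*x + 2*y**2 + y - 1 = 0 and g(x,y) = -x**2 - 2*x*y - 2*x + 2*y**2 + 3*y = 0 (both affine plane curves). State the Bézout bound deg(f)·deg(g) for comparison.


Common zeros: {(2, 1)}; count = 1; Bézout bound = 4.

deg(f) = 2, deg(g) = 2, so Bézout bound = 4.
Scan x ∈ F_7. For each x, list the y ∈ F_7 with f(x, y) ≡ 0 and those with g(x, y) ≡ 0 (mod 7); the common zeros in that column are the intersection.
  x = 0: f ≡ 0 at y ∈ {4, 6}; g ≡ 0 at y ∈ {0, 2}; common: ∅.
  x = 1: f ≡ 0 at y ∈ ∅; g ≡ 0 at y ∈ {1, 2}; common: ∅.
  x = 2: f ≡ 0 at y ∈ {1}; g ≡ 0 at y ∈ {1, 3}; common: {1}.
  x = 3: f ≡ 0 at y ∈ {1, 4}; g ≡ 0 at y ∈ ∅; common: ∅.
  x = 4: f ≡ 0 at y ∈ {2, 6}; g ≡ 0 at y ∈ {3}; common: ∅.
  x = 5: f ≡ 0 at y ∈ {2}; g ≡ 0 at y ∈ {0}; common: ∅.
  x = 6: f ≡ 0 at y ∈ ∅; g ≡ 0 at y ∈ ∅; common: ∅.
Collecting: common zeros = {(2, 1)}, so the count is 1.
Comparison with the Bézout bound: 1 ≤ 4 = deg(f)·deg(g), as expected for curves with no common component (the affine F_7-count falls short of the bound because intersections may lie at infinity, over extension fields, or carry multiplicity).


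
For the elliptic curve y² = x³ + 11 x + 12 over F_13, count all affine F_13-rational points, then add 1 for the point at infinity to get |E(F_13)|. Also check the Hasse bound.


Affine points = {(0, 5), (0, 8), (2, 4), (2, 9), (4, 4), (4, 9), (5, 6), (5, 7), (7, 4), (7, 9), (8, 1), (8, 12), (10, 2), (10, 11), (12, 0)}; affine count = 15; |E(F_13)| = 16.

Discriminant check: Δ ∝ 4a³ + 27b² = 4·11³ + 27·12² = 4·1331 + 27·144 ≡ 8 (mod 13). Nonzero ⇒ E is nonsingular.
For each x ∈ F_13, compute rhs = x³ + 11·x + 12 mod 13, then count y ∈ F_13 with y² ≡ rhs.
  x = 0: rhs = 12, matching y values: 5, 8 (2 points).
  x = 1: rhs = 11, matching y values: none (0 points).
  x = 2: rhs = 3, matching y values: 4, 9 (2 points).
  x = 3: rhs = 7, matching y values: none (0 points).
  x = 4: rhs = 3, matching y values: 4, 9 (2 points).
  x = 5: rhs = 10, matching y values: 6, 7 (2 points).
  x = 6: rhs = 8, matching y values: none (0 points).
  x = 7: rhs = 3, matching y values: 4, 9 (2 points).
  x = 8: rhs = 1, matching y values: 1, 12 (2 points).
  x = 9: rhs = 8, matching y values: none (0 points).
  x = 10: rhs = 4, matching y values: 2, 11 (2 points).
  x = 11: rhs = 8, matching y values: none (0 points).
  x = 12: rhs = 0, matching y values: 0 (1 points).
Total affine count: 15.
Full point count |E(F_13)| = 15 + 1 = 16.
Hasse bound: |16 − (13+1)| = |2| = 2 ≤ 2√13 ≈ 7.2111 ✓.


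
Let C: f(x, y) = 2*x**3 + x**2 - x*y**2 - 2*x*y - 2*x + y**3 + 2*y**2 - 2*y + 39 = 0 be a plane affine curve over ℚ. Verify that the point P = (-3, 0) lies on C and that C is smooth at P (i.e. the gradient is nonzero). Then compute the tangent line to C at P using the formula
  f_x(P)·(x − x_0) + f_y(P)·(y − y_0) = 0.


Tangent line at P: 46*x + 4*y + 138 = 0.

Step 1: f(-3, 0) = 0, so P lies on C.
Step 2: partial derivatives
  f_x(x, y) = 6*x**2 + 2*x - y**2 - 2*y - 2, f_y(x, y) = -2*x*y - 2*x + 3*y**2 + 4*y - 2.
  f_x(P) = 46, f_y(P) = 4 (gradient nonzero, so P is smooth).
Step 3: tangent line at P: 46·(x − -3) + 4·(y − 0) = 0.
Expanding: 46*x + 4*y + 138 = 0.


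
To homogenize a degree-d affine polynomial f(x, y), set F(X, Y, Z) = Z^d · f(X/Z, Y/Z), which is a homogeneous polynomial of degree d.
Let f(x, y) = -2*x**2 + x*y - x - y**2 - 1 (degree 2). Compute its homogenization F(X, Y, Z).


F(X, Y, Z) = -2*X**2 + X*Y - X*Z - Y**2 - Z**2

deg(f) = 2.
Substitute x = X/Z, y = Y/Z into f, then multiply by Z^2.
  monomial -2·x^2·y^0 ↦ -2·X^2·Y^0·Z^0.
  monomial 1·x^1·y^1 ↦ 1·X^1·Y^1·Z^0.
  monomial -1·x^1·y^0 ↦ -1·X^1·Y^0·Z^1.
  monomial -1·x^0·y^2 ↦ -1·X^0·Y^2·Z^0.
  monomial -1·x^0·y^0 ↦ -1·X^0·Y^0·Z^2.
Collecting: F(X, Y, Z) = -2*X**2 + X*Y - X*Z - Y**2 - Z**2.


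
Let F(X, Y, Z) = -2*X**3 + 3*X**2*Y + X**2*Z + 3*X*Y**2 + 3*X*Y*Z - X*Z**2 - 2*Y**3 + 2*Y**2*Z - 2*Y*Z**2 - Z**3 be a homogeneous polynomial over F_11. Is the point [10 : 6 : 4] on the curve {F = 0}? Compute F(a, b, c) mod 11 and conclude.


F(10,6,4) ≡ 10 (mod 11); P is NOT on the curve.

Evaluate F(10, 6, 4) term-by-term (mod 11).
  -2*X**3 ↦ -2·1000·1·1 = -2000
  3*X**2*Y ↦ 3·100·6·1 = 1800
  X**2*Z ↦ 1·100·1·4 = 400
  3*X*Y**2 ↦ 3·10·36·1 = 1080
  3*X*Y*Z ↦ 3·10·6·4 = 720
  -X*Z**2 ↦ -1·10·1·16 = -160
  -2*Y**3 ↦ -2·1·216·1 = -432
  2*Y**2*Z ↦ 2·1·36·4 = 288
  -2*Y*Z**2 ↦ -2·1·6·16 = -192
  -Z**3 ↦ -1·1·1·64 = -64
Sum: F(10, 6, 4) = (-2000) + (1800) + (400) + (1080) + (720) + (-160) + (-432) + (288) + (-192) + (-64) = 1440.
Reducing mod 11: 1440 ≡ 10 (mod 11).
Since F(a, b, c) ≡ 10 ≠ 0 (mod 11), P does NOT lie on the curve.


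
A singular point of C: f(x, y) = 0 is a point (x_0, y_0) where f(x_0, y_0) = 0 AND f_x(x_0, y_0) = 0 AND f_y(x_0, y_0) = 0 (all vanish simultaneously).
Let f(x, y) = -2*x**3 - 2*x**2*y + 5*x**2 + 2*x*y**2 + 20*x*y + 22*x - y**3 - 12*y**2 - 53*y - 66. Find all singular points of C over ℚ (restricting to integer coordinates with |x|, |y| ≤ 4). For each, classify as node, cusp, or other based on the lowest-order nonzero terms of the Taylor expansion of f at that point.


Singular points: {(2, -3)}; classification: node.

Compute partial derivatives:
  f_x = -6*x**2 - 4*x*y + 10*x + 2*y**2 + 20*y + 22.
  f_y = -2*x**2 + 4*x*y + 20*x - 3*y**2 - 24*y - 53.
Scan x_0 ∈ {−4, ..., 4}. For each x_0, f_y(x_0, y) is a polynomial in y; find its integer roots y ∈ {−4, ..., 4}, then test f_x and f at those candidates.
  x = -4: f_y(-4, y) = -3*y**2 - 40*y - 165; no integer root y with |y| ≤ 4.
  x = -3: f_y(-3, y) = -3*y**2 - 36*y - 131; no integer root y with |y| ≤ 4.
  x = -2: f_y(-2, y) = -3*y**2 - 32*y - 101; no integer root y with |y| ≤ 4.
  x = -1: f_y(-1, y) = -3*y**2 - 28*y - 75; no integer root y with |y| ≤ 4.
  x = 0: f_y(0, y) = -3*y**2 - 24*y - 53; no integer root y with |y| ≤ 4.
  x = 1: f_y(1, y) = -3*y**2 - 20*y - 35; no integer root y with |y| ≤ 4.
  x = 2: f_y(2, y) = -3*y**2 - 16*y - 21; vanishes at y ∈ {-3}. (2, -3): f_x = 0, f = 0 — SINGULAR.
  x = 3: f_y(3, y) = -3*y**2 - 12*y - 11; no integer root y with |y| ≤ 4.
  x = 4: f_y(4, y) = -3*y**2 - 8*y - 5; vanishes at y ∈ {-1}. (4, -1): f_x = -36 ≠ 0.
Only singular point on the grid: (2, -3).
Classify: substitute x = 2 + u, y = -3 + v and expand: f = -2*u**3 - 2*u**2*v - u**2 + 2*u*v**2 - v**3 + v**2.
No constant or linear terms (consistent with a singular point). Quadratic part: -u**2 + v**2. Cubic part: -2*u**3 - 2*u**2*v + 2*u*v**2 - v**3.
The quadratic part v**2 - u**2 = (v − u)(v + u) splits into two distinct linear factors, so there are two distinct tangent lines y − -3 = ±(x − 2) — this is a node (ordinary double point).
Classification: node.


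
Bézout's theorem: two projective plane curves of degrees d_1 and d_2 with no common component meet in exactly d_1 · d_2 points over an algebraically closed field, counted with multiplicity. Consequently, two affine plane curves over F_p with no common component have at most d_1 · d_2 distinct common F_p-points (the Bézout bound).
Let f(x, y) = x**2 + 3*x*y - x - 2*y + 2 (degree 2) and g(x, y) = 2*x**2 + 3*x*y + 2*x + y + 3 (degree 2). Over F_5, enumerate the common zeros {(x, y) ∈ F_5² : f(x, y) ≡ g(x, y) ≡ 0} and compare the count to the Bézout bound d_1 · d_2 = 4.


Common zeros: ∅; count = 0; Bézout bound = 4.

deg(f) = 2, deg(g) = 2, so Bézout bound = 4.
Scan x ∈ F_5. For each x, list the y ∈ F_5 with f(x, y) ≡ 0 and those with g(x, y) ≡ 0 (mod 5); the common zeros in that column are the intersection.
  x = 0: f ≡ 0 at y ∈ {1}; g ≡ 0 at y ∈ {2}; common: ∅.
  x = 1: f ≡ 0 at y ∈ {3}; g ≡ 0 at y ∈ {2}; common: ∅.
  x = 2: f ≡ 0 at y ∈ {4}; g ≡ 0 at y ∈ {0}; common: ∅.
  x = 3: f ≡ 0 at y ∈ {1}; g ≡ 0 at y ∈ ∅; common: ∅.
  x = 4: f ≡ 0 at y ∈ ∅; g ≡ 0 at y ∈ {4}; common: ∅.
Collecting: common zeros = ∅, so the count is 0.
Comparison with the Bézout bound: 0 ≤ 4 = deg(f)·deg(g), as expected for curves with no common component (the affine F_5-count falls short of the bound because intersections may lie at infinity, over extension fields, or carry multiplicity).


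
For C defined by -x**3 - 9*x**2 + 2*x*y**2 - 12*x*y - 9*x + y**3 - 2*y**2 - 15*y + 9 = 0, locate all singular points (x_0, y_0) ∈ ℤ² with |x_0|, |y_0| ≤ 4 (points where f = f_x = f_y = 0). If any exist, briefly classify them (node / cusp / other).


Singular points: {(-3, 3)}; classification: cusp.

Compute partial derivatives:
  f_x = -3*x**2 - 18*x + 2*y**2 - 12*y - 9.
  f_y = 4*x*y - 12*x + 3*y**2 - 4*y - 15.
Scan x_0 ∈ {−4, ..., 4}. For each x_0, f_y(x_0, y) is a polynomial in y; find its integer roots y ∈ {−4, ..., 4}, then test f_x and f at those candidates.
  x = -4: f_y(-4, y) = 3*y**2 - 20*y + 33; vanishes at y ∈ {3}. (-4, 3): f_x = -3 ≠ 0.
  x = -3: f_y(-3, y) = 3*y**2 - 16*y + 21; vanishes at y ∈ {3}. (-3, 3): f_x = 0, f = 0 — SINGULAR.
  x = -2: f_y(-2, y) = 3*y**2 - 12*y + 9; vanishes at y ∈ {1, 3}. (-2, 1): f_x = 5 ≠ 0; (-2, 3): f_x = -3 ≠ 0.
  x = -1: f_y(-1, y) = 3*y**2 - 8*y - 3; vanishes at y ∈ {3}. (-1, 3): f_x = -12 ≠ 0.
  x = 0: f_y(0, y) = 3*y**2 - 4*y - 15; vanishes at y ∈ {3}. (0, 3): f_x = -27 ≠ 0.
  x = 1: f_y(1, y) = 3*y**2 - 27; vanishes at y ∈ {-3, 3}. (1, -3): f_x = 24 ≠ 0; (1, 3): f_x = -48 ≠ 0.
  x = 2: f_y(2, y) = 3*y**2 + 4*y - 39; vanishes at y ∈ {3}. (2, 3): f_x = -75 ≠ 0.
  x = 3: f_y(3, y) = 3*y**2 + 8*y - 51; vanishes at y ∈ {3}. (3, 3): f_x = -108 ≠ 0.
  x = 4: f_y(4, y) = 3*y**2 + 12*y - 63; vanishes at y ∈ {3}. (4, 3): f_x = -147 ≠ 0.
Only singular point on the grid: (-3, 3).
Classify: substitute x = -3 + u, y = 3 + v and expand: f = -u**3 + 2*u*v**2 + v**3 + v**2.
No constant or linear terms (consistent with a singular point). Quadratic part: v**2. Cubic part: -u**3 + 2*u*v**2 + v**3.
The quadratic part v**2 is a perfect square, so there is a single (double) tangent line v = 0, i.e. y = 3. Restricting the cubic part to that line (v = 0) leaves -u**3 ≠ 0, so f is not divisible by v and the branch is v² ≈ u**3 to lowest order — this is a cusp.
Classification: cusp.


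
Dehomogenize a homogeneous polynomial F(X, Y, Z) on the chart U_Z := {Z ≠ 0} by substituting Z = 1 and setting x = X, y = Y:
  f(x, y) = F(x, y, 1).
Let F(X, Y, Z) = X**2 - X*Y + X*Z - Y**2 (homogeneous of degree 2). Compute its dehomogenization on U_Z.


f(x, y) = x**2 - x*y + x - y**2

On U_Z we set Z = 1. Each monomial c·X^i·Y^j·Z^k in F becomes c·x^i·y^j·1^k = c·x^i·y^j.
Substituting Z = 1: F(X, Y, 1) = x**2 - x*y + x - y**2.
Note: deg(f) ≤ deg(F) = 2; strict inequality happens when F is divisible by Z (lost terms).


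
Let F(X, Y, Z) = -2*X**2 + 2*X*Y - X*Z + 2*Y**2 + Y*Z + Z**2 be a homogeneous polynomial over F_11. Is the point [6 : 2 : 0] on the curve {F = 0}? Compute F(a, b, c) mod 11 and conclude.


F(6,2,0) ≡ 4 (mod 11); P is NOT on the curve.

Evaluate F(6, 2, 0) term-by-term (mod 11).
  -2*X**2 ↦ -2·36·1·1 = -72
  2*X*Y ↦ 2·6·2·1 = 24
  -X*Z ↦ -1·6·1·0 = 0
  2*Y**2 ↦ 2·1·4·1 = 8
  Y*Z ↦ 1·1·2·0 = 0
  Z**2 ↦ 1·1·1·0 = 0
Sum: F(6, 2, 0) = (-72) + (24) + (0) + (8) + (0) + (0) = -40.
Reducing mod 11: -40 ≡ 4 (mod 11).
Since F(a, b, c) ≡ 4 ≠ 0 (mod 11), P does NOT lie on the curve.


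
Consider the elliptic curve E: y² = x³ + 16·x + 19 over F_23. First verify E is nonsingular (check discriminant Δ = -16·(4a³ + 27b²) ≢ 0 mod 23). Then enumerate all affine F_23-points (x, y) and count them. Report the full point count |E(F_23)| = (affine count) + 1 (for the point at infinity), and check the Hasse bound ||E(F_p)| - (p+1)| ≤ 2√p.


Affine points = {(1, 6), (1, 17), (2, 6), (2, 17), (3, 5), (3, 18), (4, 3), (4, 20), (6, 3), (6, 20), (9, 8), (9, 15), (10, 11), (10, 12), (11, 10), (11, 13), (13, 3), (13, 20), (15, 0), (16, 1), (16, 22), (17, 11), (17, 12), (19, 11), (19, 12), (20, 6), (20, 17), (21, 5), (21, 18), (22, 5), (22, 18)}; affine count = 31; |E(F_23)| = 32.

Discriminant check: Δ ∝ 4a³ + 27b² = 4·16³ + 27·19² = 4·4096 + 27·361 ≡ 3 (mod 23). Nonzero ⇒ E is nonsingular.
For each x ∈ F_23, compute rhs = x³ + 16·x + 19 mod 23, then count y ∈ F_23 with y² ≡ rhs.
  x = 0: rhs = 19, matching y values: none (0 points).
  x = 1: rhs = 13, matching y values: 6, 17 (2 points).
  x = 2: rhs = 13, matching y values: 6, 17 (2 points).
  x = 3: rhs = 2, matching y values: 5, 18 (2 points).
  x = 4: rhs = 9, matching y values: 3, 20 (2 points).
  x = 5: rhs = 17, matching y values: none (0 points).
  x = 6: rhs = 9, matching y values: 3, 20 (2 points).
  x = 7: rhs = 14, matching y values: none (0 points).
  x = 8: rhs = 15, matching y values: none (0 points).
  x = 9: rhs = 18, matching y values: 8, 15 (2 points).
  x = 10: rhs = 6, matching y values: 11, 12 (2 points).
  x = 11: rhs = 8, matching y values: 10, 13 (2 points).
  x = 12: rhs = 7, matching y values: none (0 points).
  x = 13: rhs = 9, matching y values: 3, 20 (2 points).
  x = 14: rhs = 20, matching y values: none (0 points).
  x = 15: rhs = 0, matching y values: 0 (1 points).
  x = 16: rhs = 1, matching y values: 1, 22 (2 points).
  x = 17: rhs = 6, matching y values: 11, 12 (2 points).
  x = 18: rhs = 21, matching y values: none (0 points).
  x = 19: rhs = 6, matching y values: 11, 12 (2 points).
  x = 20: rhs = 13, matching y values: 6, 17 (2 points).
  x = 21: rhs = 2, matching y values: 5, 18 (2 points).
  x = 22: rhs = 2, matching y values: 5, 18 (2 points).
Total affine count: 31.
Full point count |E(F_23)| = 31 + 1 = 32.
Hasse bound: |32 − (23+1)| = |8| = 8 ≤ 2√23 ≈ 9.5917 ✓.


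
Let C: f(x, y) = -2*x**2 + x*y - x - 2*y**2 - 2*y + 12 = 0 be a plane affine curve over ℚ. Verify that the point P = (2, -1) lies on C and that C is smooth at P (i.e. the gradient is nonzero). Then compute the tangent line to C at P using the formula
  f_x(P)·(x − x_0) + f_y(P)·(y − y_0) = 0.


Tangent line at P: -10*x + 4*y + 24 = 0.

Step 1: f(2, -1) = 0, so P lies on C.
Step 2: partial derivatives
  f_x(x, y) = -4*x + y - 1, f_y(x, y) = x - 4*y - 2.
  f_x(P) = -10, f_y(P) = 4 (gradient nonzero, so P is smooth).
Step 3: tangent line at P: -10·(x − 2) + 4·(y − -1) = 0.
Expanding: -10*x + 4*y + 24 = 0.


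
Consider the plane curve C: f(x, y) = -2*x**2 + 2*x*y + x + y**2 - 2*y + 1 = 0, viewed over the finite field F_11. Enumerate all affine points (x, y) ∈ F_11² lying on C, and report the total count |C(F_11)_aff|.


Affine F_11-points: {(0, 1), (1, 0), (4, 2), (4, 3), (5, 0), (5, 3), (7, 1), (7, 9), (8, 9), (8, 10)}; count = 10.

For each of the 121 pairs (x, y) ∈ F_11², evaluate f(x, y) mod 11. Record the zeros.
  x = 0: [0↦1, 1↦0, 2↦1, 3↦4, 4↦9, 5↦5, 6↦3, 7↦3, 8↦5, 9↦9, 10↦4]  zeros at y ∈ {1}
  x = 1: [0↦0, 1↦1, 2↦4, 3↦9, 4↦5, 5↦3, 6↦3, 7↦5, 8↦9, 9↦4, 10↦1]  zeros at y ∈ {0}
  x = 2: [0↦6, 1↦9, 2↦3, 3↦10, 4↦8, 5↦8, 6↦10, 7↦3, 8↦9, 9↦6, 10↦5]  zeros at y ∈ ∅
  x = 3: [0↦8, 1↦2, 2↦9, 3↦7, 4↦7, 5↦9, 6↦2, 7↦8, 8↦5, 9↦4, 10↦5]  zeros at y ∈ ∅
  x = 4: [0↦6, 1↦2, 2↦0, 3↦0, 4↦2, 5↦6, 6↦1, 7↦9, 8↦8, 9↦9, 10↦1]  zeros at y ∈ {2, 3}
  x = 5: [0↦0, 1↦9, 2↦9, 3↦0, 4↦4, 5↦10, 6↦7, 7↦6, 8↦7, 9↦10, 10↦4]  zeros at y ∈ {0, 3}
  x = 6: [0↦1, 1↦1, 2↦3, 3↦7, 4↦2, 5↦10, 6↦9, 7↦10, 8↦2, 9↦7, 10↦3]  zeros at y ∈ ∅
  x = 7: [0↦9, 1↦0, 2↦4, 3↦10, 4↦7, 5↦6, 6↦7, 7↦10, 8↦4, 9↦0, 10↦9]  zeros at y ∈ {1, 9}
  x = 8: [0↦2, 1↦6, 2↦1, 3↦9, 4↦8, 5↦9, 6↦1, 7↦6, 8↦2, 9↦0, 10↦0]  zeros at y ∈ {9, 10}
  x = 9: [0↦2, 1↦8, 2↦5, 3↦4, 4↦5, 5↦8, 6↦2, 7↦9, 8↦7, 9↦7, 10↦9]  zeros at y ∈ ∅
  x = 10: [0↦9, 1↦6, 2↦5, 3↦6, 4↦9, 5↦3, 6↦10, 7↦8, 8↦8, 9↦10, 10↦3]  zeros at y ∈ ∅
Collecting zeros: affine points = {(0, 1), (1, 0), (4, 2), (4, 3), (5, 0), (5, 3), (7, 1), (7, 9), (8, 9), (8, 10)}.
Total count |C(F_11)_aff| = 10.


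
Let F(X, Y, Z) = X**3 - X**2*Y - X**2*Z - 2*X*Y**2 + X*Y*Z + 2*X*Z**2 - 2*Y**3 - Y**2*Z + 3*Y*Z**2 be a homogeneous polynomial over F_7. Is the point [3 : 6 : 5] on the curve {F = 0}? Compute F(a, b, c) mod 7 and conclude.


F(3,6,5) ≡ 0 (mod 7); P is on the curve.

Evaluate F(3, 6, 5) term-by-term (mod 7).
  X**3 ↦ 1·27·1·1 = 27
  -X**2*Y ↦ -1·9·6·1 = -54
  -X**2*Z ↦ -1·9·1·5 = -45
  -2*X*Y**2 ↦ -2·3·36·1 = -216
  X*Y*Z ↦ 1·3·6·5 = 90
  2*X*Z**2 ↦ 2·3·1·25 = 150
  -2*Y**3 ↦ -2·1·216·1 = -432
  -Y**2*Z ↦ -1·1·36·5 = -180
  3*Y*Z**2 ↦ 3·1·6·25 = 450
Sum: F(3, 6, 5) = (27) + (-54) + (-45) + (-216) + (90) + (150) + (-432) + (-180) + (450) = -210.
Reducing mod 7: -210 ≡ 0 (mod 7).
Since F(a, b, c) ≡ 0 (mod 7), P lies on the curve.


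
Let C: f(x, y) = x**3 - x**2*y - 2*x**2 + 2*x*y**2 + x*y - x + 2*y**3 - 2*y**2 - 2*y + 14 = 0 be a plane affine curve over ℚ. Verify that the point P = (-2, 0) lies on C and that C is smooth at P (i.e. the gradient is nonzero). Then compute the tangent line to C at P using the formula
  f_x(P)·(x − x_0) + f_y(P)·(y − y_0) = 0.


Tangent line at P: 19*x - 8*y + 38 = 0.

Step 1: f(-2, 0) = 0, so P lies on C.
Step 2: partial derivatives
  f_x(x, y) = 3*x**2 - 2*x*y - 4*x + 2*y**2 + y - 1, f_y(x, y) = -x**2 + 4*x*y + x + 6*y**2 - 4*y - 2.
  f_x(P) = 19, f_y(P) = -8 (gradient nonzero, so P is smooth).
Step 3: tangent line at P: 19·(x − -2) + -8·(y − 0) = 0.
Expanding: 19*x - 8*y + 38 = 0.


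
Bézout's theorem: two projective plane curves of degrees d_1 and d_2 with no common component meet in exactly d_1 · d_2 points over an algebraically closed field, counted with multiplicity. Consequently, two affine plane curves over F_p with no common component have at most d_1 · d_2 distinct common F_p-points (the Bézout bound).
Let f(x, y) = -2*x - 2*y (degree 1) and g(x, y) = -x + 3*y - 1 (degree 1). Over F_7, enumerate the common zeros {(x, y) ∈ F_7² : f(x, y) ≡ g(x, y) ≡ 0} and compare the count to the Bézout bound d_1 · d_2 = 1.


Common zeros: {(5, 2)}; count = 1; Bézout bound = 1.

deg(f) = 1, deg(g) = 1, so Bézout bound = 1.
Scan x ∈ F_7. For each x, list the y ∈ F_7 with f(x, y) ≡ 0 and those with g(x, y) ≡ 0 (mod 7); the common zeros in that column are the intersection.
  x = 0: f ≡ 0 at y ∈ {0}; g ≡ 0 at y ∈ {5}; common: ∅.
  x = 1: f ≡ 0 at y ∈ {6}; g ≡ 0 at y ∈ {3}; common: ∅.
  x = 2: f ≡ 0 at y ∈ {5}; g ≡ 0 at y ∈ {1}; common: ∅.
  x = 3: f ≡ 0 at y ∈ {4}; g ≡ 0 at y ∈ {6}; common: ∅.
  x = 4: f ≡ 0 at y ∈ {3}; g ≡ 0 at y ∈ {4}; common: ∅.
  x = 5: f ≡ 0 at y ∈ {2}; g ≡ 0 at y ∈ {2}; common: {2}.
  x = 6: f ≡ 0 at y ∈ {1}; g ≡ 0 at y ∈ {0}; common: ∅.
Collecting: common zeros = {(5, 2)}, so the count is 1.
Comparison with the Bézout bound: 1 ≤ 1 = deg(f)·deg(g), as expected for curves with no common component (the bound is attained).


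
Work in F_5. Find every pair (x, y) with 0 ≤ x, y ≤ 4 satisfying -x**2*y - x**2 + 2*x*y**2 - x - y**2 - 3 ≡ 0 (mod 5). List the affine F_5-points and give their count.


Affine F_5-points: {(1, 0), (1, 1), (2, 1), (2, 2), (3, 0), (4, 4)}; count = 6.

For each of the 25 pairs (x, y) ∈ F_5², evaluate f(x, y) mod 5. Record the zeros.
  x = 0: [0↦2, 1↦1, 2↦3, 3↦3, 4↦1]  zeros at y ∈ ∅
  x = 1: [0↦0, 1↦0, 2↦2, 3↦1, 4↦2]  zeros at y ∈ {0, 1}
  x = 2: [0↦1, 1↦0, 2↦0, 3↦1, 4↦3]  zeros at y ∈ {1, 2}
  x = 3: [0↦0, 1↦1, 2↦2, 3↦3, 4↦4]  zeros at y ∈ {0}
  x = 4: [0↦2, 1↦3, 2↦3, 3↦2, 4↦0]  zeros at y ∈ {4}
Collecting zeros: affine points = {(1, 0), (1, 1), (2, 1), (2, 2), (3, 0), (4, 4)}.
Total count |C(F_5)_aff| = 6.


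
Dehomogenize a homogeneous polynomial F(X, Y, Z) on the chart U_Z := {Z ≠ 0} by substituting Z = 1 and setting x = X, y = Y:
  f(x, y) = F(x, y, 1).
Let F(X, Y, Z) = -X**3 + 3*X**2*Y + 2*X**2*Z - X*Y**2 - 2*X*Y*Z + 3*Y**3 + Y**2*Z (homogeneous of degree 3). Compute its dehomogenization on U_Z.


f(x, y) = -x**3 + 3*x**2*y + 2*x**2 - x*y**2 - 2*x*y + 3*y**3 + y**2

On U_Z we set Z = 1. Each monomial c·X^i·Y^j·Z^k in F becomes c·x^i·y^j·1^k = c·x^i·y^j.
Substituting Z = 1: F(X, Y, 1) = -x**3 + 3*x**2*y + 2*x**2 - x*y**2 - 2*x*y + 3*y**3 + y**2.
Note: deg(f) ≤ deg(F) = 3; strict inequality happens when F is divisible by Z (lost terms).


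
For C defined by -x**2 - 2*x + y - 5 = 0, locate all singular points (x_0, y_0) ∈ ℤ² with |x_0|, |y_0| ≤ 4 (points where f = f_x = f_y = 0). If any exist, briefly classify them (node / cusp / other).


No singular points in the scanned grid; C is smooth there.

Compute partial derivatives:
  f_x = -2*x - 2.
  f_y = 1.
f_y = 1 is a nonzero constant, so f_y never vanishes: no point (x, y) can satisfy f = f_x = f_y = 0. In particular no (x, y) ∈ {−4, ..., 4}² is singular; the curve is smooth.


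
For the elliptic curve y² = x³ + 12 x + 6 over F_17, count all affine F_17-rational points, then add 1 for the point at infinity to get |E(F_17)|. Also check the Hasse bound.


Affine points = {(1, 6), (1, 11), (2, 2), (2, 15), (3, 1), (3, 16), (4, 4), (4, 13), (5, 2), (5, 15), (7, 5), (7, 12), (8, 6), (8, 11), (10, 2), (10, 15), (12, 5), (12, 12), (13, 8), (13, 9), (15, 5), (15, 12)}; affine count = 22; |E(F_17)| = 23.

Discriminant check: Δ ∝ 4a³ + 27b² = 4·12³ + 27·6² = 4·1728 + 27·36 ≡ 13 (mod 17). Nonzero ⇒ E is nonsingular.
For each x ∈ F_17, compute rhs = x³ + 12·x + 6 mod 17, then count y ∈ F_17 with y² ≡ rhs.
  x = 0: rhs = 6, matching y values: none (0 points).
  x = 1: rhs = 2, matching y values: 6, 11 (2 points).
  x = 2: rhs = 4, matching y values: 2, 15 (2 points).
  x = 3: rhs = 1, matching y values: 1, 16 (2 points).
  x = 4: rhs = 16, matching y values: 4, 13 (2 points).
  x = 5: rhs = 4, matching y values: 2, 15 (2 points).
  x = 6: rhs = 5, matching y values: none (0 points).
  x = 7: rhs = 8, matching y values: 5, 12 (2 points).
  x = 8: rhs = 2, matching y values: 6, 11 (2 points).
  x = 9: rhs = 10, matching y values: none (0 points).
  x = 10: rhs = 4, matching y values: 2, 15 (2 points).
  x = 11: rhs = 7, matching y values: none (0 points).
  x = 12: rhs = 8, matching y values: 5, 12 (2 points).
  x = 13: rhs = 13, matching y values: 8, 9 (2 points).
  x = 14: rhs = 11, matching y values: none (0 points).
  x = 15: rhs = 8, matching y values: 5, 12 (2 points).
  x = 16: rhs = 10, matching y values: none (0 points).
Total affine count: 22.
Full point count |E(F_17)| = 22 + 1 = 23.
Hasse bound: |23 − (17+1)| = |5| = 5 ≤ 2√17 ≈ 8.2462 ✓.


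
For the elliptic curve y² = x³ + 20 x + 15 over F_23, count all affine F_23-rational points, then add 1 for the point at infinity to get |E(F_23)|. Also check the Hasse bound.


Affine points = {(1, 6), (1, 17), (6, 11), (6, 12), (9, 2), (9, 21), (11, 5), (11, 18), (14, 7), (14, 16), (17, 1), (17, 22), (19, 3), (19, 20), (21, 6), (21, 17)}; affine count = 16; |E(F_23)| = 17.

Discriminant check: Δ ∝ 4a³ + 27b² = 4·20³ + 27·15² = 4·8000 + 27·225 ≡ 10 (mod 23). Nonzero ⇒ E is nonsingular.
For each x ∈ F_23, compute rhs = x³ + 20·x + 15 mod 23, then count y ∈ F_23 with y² ≡ rhs.
  x = 0: rhs = 15, matching y values: none (0 points).
  x = 1: rhs = 13, matching y values: 6, 17 (2 points).
  x = 2: rhs = 17, matching y values: none (0 points).
  x = 3: rhs = 10, matching y values: none (0 points).
  x = 4: rhs = 21, matching y values: none (0 points).
  x = 5: rhs = 10, matching y values: none (0 points).
  x = 6: rhs = 6, matching y values: 11, 12 (2 points).
  x = 7: rhs = 15, matching y values: none (0 points).
  x = 8: rhs = 20, matching y values: none (0 points).
  x = 9: rhs = 4, matching y values: 2, 21 (2 points).
  x = 10: rhs = 19, matching y values: none (0 points).
  x = 11: rhs = 2, matching y values: 5, 18 (2 points).
  x = 12: rhs = 5, matching y values: none (0 points).
  x = 13: rhs = 11, matching y values: none (0 points).
  x = 14: rhs = 3, matching y values: 7, 16 (2 points).
  x = 15: rhs = 10, matching y values: none (0 points).
  x = 16: rhs = 15, matching y values: none (0 points).
  x = 17: rhs = 1, matching y values: 1, 22 (2 points).
  x = 18: rhs = 20, matching y values: none (0 points).
  x = 19: rhs = 9, matching y values: 3, 20 (2 points).
  x = 20: rhs = 20, matching y values: none (0 points).
  x = 21: rhs = 13, matching y values: 6, 17 (2 points).
  x = 22: rhs = 17, matching y values: none (0 points).
Total affine count: 16.
Full point count |E(F_23)| = 16 + 1 = 17.
Hasse bound: |17 − (23+1)| = |-7| = 7 ≤ 2√23 ≈ 9.5917 ✓.


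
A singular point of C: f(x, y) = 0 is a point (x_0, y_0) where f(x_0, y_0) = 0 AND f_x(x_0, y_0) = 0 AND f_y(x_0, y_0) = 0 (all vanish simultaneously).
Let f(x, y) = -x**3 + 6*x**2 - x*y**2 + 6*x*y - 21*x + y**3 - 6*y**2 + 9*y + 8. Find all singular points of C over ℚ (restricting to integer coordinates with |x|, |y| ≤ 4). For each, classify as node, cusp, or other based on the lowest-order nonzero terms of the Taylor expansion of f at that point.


Singular points: {(2, 3)}; classification: cusp.

Compute partial derivatives:
  f_x = -3*x**2 + 12*x - y**2 + 6*y - 21.
  f_y = -2*x*y + 6*x + 3*y**2 - 12*y + 9.
Scan x_0 ∈ {−4, ..., 4}. For each x_0, f_y(x_0, y) is a polynomial in y; find its integer roots y ∈ {−4, ..., 4}, then test f_x and f at those candidates.
  x = -4: f_y(-4, y) = 3*y**2 - 4*y - 15; vanishes at y ∈ {3}. (-4, 3): f_x = -108 ≠ 0.
  x = -3: f_y(-3, y) = 3*y**2 - 6*y - 9; vanishes at y ∈ {-1, 3}. (-3, -1): f_x = -91 ≠ 0; (-3, 3): f_x = -75 ≠ 0.
  x = -2: f_y(-2, y) = 3*y**2 - 8*y - 3; vanishes at y ∈ {3}. (-2, 3): f_x = -48 ≠ 0.
  x = -1: f_y(-1, y) = 3*y**2 - 10*y + 3; vanishes at y ∈ {3}. (-1, 3): f_x = -27 ≠ 0.
  x = 0: f_y(0, y) = 3*y**2 - 12*y + 9; vanishes at y ∈ {1, 3}. (0, 1): f_x = -16 ≠ 0; (0, 3): f_x = -12 ≠ 0.
  x = 1: f_y(1, y) = 3*y**2 - 14*y + 15; vanishes at y ∈ {3}. (1, 3): f_x = -3 ≠ 0.
  x = 2: f_y(2, y) = 3*y**2 - 16*y + 21; vanishes at y ∈ {3}. (2, 3): f_x = 0, f = 0 — SINGULAR.
  x = 3: f_y(3, y) = 3*y**2 - 18*y + 27; vanishes at y ∈ {3}. (3, 3): f_x = -3 ≠ 0.
  x = 4: f_y(4, y) = 3*y**2 - 20*y + 33; vanishes at y ∈ {3}. (4, 3): f_x = -12 ≠ 0.
Only singular point on the grid: (2, 3).
Classify: substitute x = 2 + u, y = 3 + v and expand: f = -u**3 - u*v**2 + v**3 + v**2.
No constant or linear terms (consistent with a singular point). Quadratic part: v**2. Cubic part: -u**3 - u*v**2 + v**3.
The quadratic part v**2 is a perfect square, so there is a single (double) tangent line v = 0, i.e. y = 3. Restricting the cubic part to that line (v = 0) leaves -u**3 ≠ 0, so f is not divisible by v and the branch is v² ≈ u**3 to lowest order — this is a cusp.
Classification: cusp.


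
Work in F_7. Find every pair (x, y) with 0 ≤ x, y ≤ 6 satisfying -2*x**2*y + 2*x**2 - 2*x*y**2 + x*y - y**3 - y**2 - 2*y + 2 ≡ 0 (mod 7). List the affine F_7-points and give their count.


Affine F_7-points: {(0, 2), (2, 5), (2, 6), (3, 4), (4, 2), (4, 4), (4, 6), (5, 1)}; count = 8.

For each of the 49 pairs (x, y) ∈ F_7², evaluate f(x, y) mod 7. Record the zeros.
  x = 0: [0↦2, 1↦5, 2↦0, 3↦2, 4↦5, 5↦3, 6↦4]  zeros at y ∈ {2}
  x = 1: [0↦4, 1↦4, 2↦6, 3↦4, 4↦6, 5↦6, 6↦5]  zeros at y ∈ ∅
  x = 2: [0↦3, 1↦3, 2↦1, 3↦5, 4↦2, 5↦0, 6↦0]  zeros at y ∈ {5, 6}
  x = 3: [0↦6, 1↦2, 2↦6, 3↦5, 4↦0, 5↦6, 6↦3]  zeros at y ∈ {4}
  x = 4: [0↦6, 1↦1, 2↦0, 3↦4, 4↦0, 5↦3, 6↦0]  zeros at y ∈ {2, 4, 6}
  x = 5: [0↦3, 1↦0, 2↦4, 3↦2, 4↦2, 5↦5, 6↦5]  zeros at y ∈ {1}
  x = 6: [0↦4, 1↦6, 2↦4, 3↦6, 4↦6, 5↦5, 6↦4]  zeros at y ∈ ∅
Collecting zeros: affine points = {(0, 2), (2, 5), (2, 6), (3, 4), (4, 2), (4, 4), (4, 6), (5, 1)}.
Total count |C(F_7)_aff| = 8.


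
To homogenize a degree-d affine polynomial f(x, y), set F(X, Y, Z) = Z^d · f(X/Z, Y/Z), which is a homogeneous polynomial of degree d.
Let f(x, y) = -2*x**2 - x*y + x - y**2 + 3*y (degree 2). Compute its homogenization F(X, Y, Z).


F(X, Y, Z) = -2*X**2 - X*Y + X*Z - Y**2 + 3*Y*Z

deg(f) = 2.
Substitute x = X/Z, y = Y/Z into f, then multiply by Z^2.
  monomial -2·x^2·y^0 ↦ -2·X^2·Y^0·Z^0.
  monomial -1·x^1·y^1 ↦ -1·X^1·Y^1·Z^0.
  monomial 1·x^1·y^0 ↦ 1·X^1·Y^0·Z^1.
  monomial -1·x^0·y^2 ↦ -1·X^0·Y^2·Z^0.
  monomial 3·x^0·y^1 ↦ 3·X^0·Y^1·Z^1.
Collecting: F(X, Y, Z) = -2*X**2 - X*Y + X*Z - Y**2 + 3*Y*Z.


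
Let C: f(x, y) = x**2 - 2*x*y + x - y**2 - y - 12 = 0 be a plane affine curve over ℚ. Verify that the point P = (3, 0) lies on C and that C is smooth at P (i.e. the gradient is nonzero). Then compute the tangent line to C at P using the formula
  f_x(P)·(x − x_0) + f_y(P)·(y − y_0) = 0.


Tangent line at P: 7*x - 7*y - 21 = 0.

Step 1: f(3, 0) = 0, so P lies on C.
Step 2: partial derivatives
  f_x(x, y) = 2*x - 2*y + 1, f_y(x, y) = -2*x - 2*y - 1.
  f_x(P) = 7, f_y(P) = -7 (gradient nonzero, so P is smooth).
Step 3: tangent line at P: 7·(x − 3) + -7·(y − 0) = 0.
Expanding: 7*x - 7*y - 21 = 0.


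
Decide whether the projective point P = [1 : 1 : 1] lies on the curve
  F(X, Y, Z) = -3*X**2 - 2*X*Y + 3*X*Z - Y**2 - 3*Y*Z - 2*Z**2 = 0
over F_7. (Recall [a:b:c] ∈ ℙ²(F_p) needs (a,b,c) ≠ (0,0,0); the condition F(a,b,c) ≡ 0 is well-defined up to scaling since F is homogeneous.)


F(1,1,1) ≡ 6 (mod 7); P is NOT on the curve.

Evaluate F(1, 1, 1) term-by-term (mod 7).
  -3*X**2 ↦ -3·1·1·1 = -3
  -2*X*Y ↦ -2·1·1·1 = -2
  3*X*Z ↦ 3·1·1·1 = 3
  -Y**2 ↦ -1·1·1·1 = -1
  -3*Y*Z ↦ -3·1·1·1 = -3
  -2*Z**2 ↦ -2·1·1·1 = -2
Sum: F(1, 1, 1) = (-3) + (-2) + (3) + (-1) + (-3) + (-2) = -8.
Reducing mod 7: -8 ≡ 6 (mod 7).
Since F(a, b, c) ≡ 6 ≠ 0 (mod 7), P does NOT lie on the curve.


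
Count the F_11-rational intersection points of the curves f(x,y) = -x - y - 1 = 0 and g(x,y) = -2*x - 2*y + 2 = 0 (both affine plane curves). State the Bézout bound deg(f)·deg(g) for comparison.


Common zeros: ∅; count = 0; Bézout bound = 1.

deg(f) = 1, deg(g) = 1, so Bézout bound = 1.
Scan x ∈ F_11. For each x, list the y ∈ F_11 with f(x, y) ≡ 0 and those with g(x, y) ≡ 0 (mod 11); the common zeros in that column are the intersection.
  x = 0: f ≡ 0 at y ∈ {10}; g ≡ 0 at y ∈ {1}; common: ∅.
  x = 1: f ≡ 0 at y ∈ {9}; g ≡ 0 at y ∈ {0}; common: ∅.
  x = 2: f ≡ 0 at y ∈ {8}; g ≡ 0 at y ∈ {10}; common: ∅.
  x = 3: f ≡ 0 at y ∈ {7}; g ≡ 0 at y ∈ {9}; common: ∅.
  x = 4: f ≡ 0 at y ∈ {6}; g ≡ 0 at y ∈ {8}; common: ∅.
  x = 5: f ≡ 0 at y ∈ {5}; g ≡ 0 at y ∈ {7}; common: ∅.
  x = 6: f ≡ 0 at y ∈ {4}; g ≡ 0 at y ∈ {6}; common: ∅.
  x = 7: f ≡ 0 at y ∈ {3}; g ≡ 0 at y ∈ {5}; common: ∅.
  x = 8: f ≡ 0 at y ∈ {2}; g ≡ 0 at y ∈ {4}; common: ∅.
  x = 9: f ≡ 0 at y ∈ {1}; g ≡ 0 at y ∈ {3}; common: ∅.
  x = 10: f ≡ 0 at y ∈ {0}; g ≡ 0 at y ∈ {2}; common: ∅.
Collecting: common zeros = ∅, so the count is 0.
Comparison with the Bézout bound: 0 ≤ 1 = deg(f)·deg(g), as expected for curves with no common component (the affine F_11-count falls short of the bound because intersections may lie at infinity, over extension fields, or carry multiplicity).


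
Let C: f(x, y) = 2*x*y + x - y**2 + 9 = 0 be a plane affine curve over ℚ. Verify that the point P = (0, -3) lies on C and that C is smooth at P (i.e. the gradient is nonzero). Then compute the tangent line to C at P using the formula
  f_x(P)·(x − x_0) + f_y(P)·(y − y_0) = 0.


Tangent line at P: -5*x + 6*y + 18 = 0.

Step 1: f(0, -3) = 0, so P lies on C.
Step 2: partial derivatives
  f_x(x, y) = 2*y + 1, f_y(x, y) = 2*x - 2*y.
  f_x(P) = -5, f_y(P) = 6 (gradient nonzero, so P is smooth).
Step 3: tangent line at P: -5·(x − 0) + 6·(y − -3) = 0.
Expanding: -5*x + 6*y + 18 = 0.
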